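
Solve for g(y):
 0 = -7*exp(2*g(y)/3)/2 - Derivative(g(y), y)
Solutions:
 g(y) = 3*log(-sqrt(-1/(C1 - 7*y))) + 3*log(3)/2
 g(y) = 3*log(-1/(C1 - 7*y))/2 + 3*log(3)/2


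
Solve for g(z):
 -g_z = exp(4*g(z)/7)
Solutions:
 g(z) = 7*log(-(1/(C1 + 4*z))^(1/4)) + 7*log(7)/4
 g(z) = 7*log(1/(C1 + 4*z))/4 + 7*log(7)/4
 g(z) = 7*log(-I*(1/(C1 + 4*z))^(1/4)) + 7*log(7)/4
 g(z) = 7*log(I*(1/(C1 + 4*z))^(1/4)) + 7*log(7)/4


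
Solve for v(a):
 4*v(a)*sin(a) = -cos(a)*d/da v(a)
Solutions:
 v(a) = C1*cos(a)^4


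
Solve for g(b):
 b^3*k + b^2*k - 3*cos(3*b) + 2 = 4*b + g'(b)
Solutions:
 g(b) = C1 + b^4*k/4 + b^3*k/3 - 2*b^2 + 2*b - sin(3*b)


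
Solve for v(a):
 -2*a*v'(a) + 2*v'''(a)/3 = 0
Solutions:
 v(a) = C1 + Integral(C2*airyai(3^(1/3)*a) + C3*airybi(3^(1/3)*a), a)


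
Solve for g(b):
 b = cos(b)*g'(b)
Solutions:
 g(b) = C1 + Integral(b/cos(b), b)


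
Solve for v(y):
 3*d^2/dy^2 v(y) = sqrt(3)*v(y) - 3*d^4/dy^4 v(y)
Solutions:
 v(y) = C1*exp(-sqrt(6)*y*sqrt(-3 + sqrt(3)*sqrt(3 + 4*sqrt(3)))/6) + C2*exp(sqrt(6)*y*sqrt(-3 + sqrt(3)*sqrt(3 + 4*sqrt(3)))/6) + C3*sin(sqrt(6)*y*sqrt(3 + sqrt(3)*sqrt(3 + 4*sqrt(3)))/6) + C4*cosh(sqrt(6)*y*sqrt(-sqrt(3)*sqrt(3 + 4*sqrt(3)) - 3)/6)


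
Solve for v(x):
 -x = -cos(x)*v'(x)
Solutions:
 v(x) = C1 + Integral(x/cos(x), x)


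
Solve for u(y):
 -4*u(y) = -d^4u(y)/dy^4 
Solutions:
 u(y) = C1*exp(-sqrt(2)*y) + C2*exp(sqrt(2)*y) + C3*sin(sqrt(2)*y) + C4*cos(sqrt(2)*y)


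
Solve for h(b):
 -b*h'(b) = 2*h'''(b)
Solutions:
 h(b) = C1 + Integral(C2*airyai(-2^(2/3)*b/2) + C3*airybi(-2^(2/3)*b/2), b)


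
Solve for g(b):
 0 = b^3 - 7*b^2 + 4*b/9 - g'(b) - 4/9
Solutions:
 g(b) = C1 + b^4/4 - 7*b^3/3 + 2*b^2/9 - 4*b/9


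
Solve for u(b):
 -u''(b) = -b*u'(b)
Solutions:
 u(b) = C1 + C2*erfi(sqrt(2)*b/2)


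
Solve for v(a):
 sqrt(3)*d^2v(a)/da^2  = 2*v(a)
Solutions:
 v(a) = C1*exp(-sqrt(2)*3^(3/4)*a/3) + C2*exp(sqrt(2)*3^(3/4)*a/3)


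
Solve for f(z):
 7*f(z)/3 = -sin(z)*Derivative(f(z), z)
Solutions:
 f(z) = C1*(cos(z) + 1)^(7/6)/(cos(z) - 1)^(7/6)


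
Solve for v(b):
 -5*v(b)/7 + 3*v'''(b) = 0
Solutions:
 v(b) = C3*exp(21^(2/3)*5^(1/3)*b/21) + (C1*sin(3^(1/6)*5^(1/3)*7^(2/3)*b/14) + C2*cos(3^(1/6)*5^(1/3)*7^(2/3)*b/14))*exp(-21^(2/3)*5^(1/3)*b/42)


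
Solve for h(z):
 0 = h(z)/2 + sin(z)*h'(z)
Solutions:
 h(z) = C1*(cos(z) + 1)^(1/4)/(cos(z) - 1)^(1/4)


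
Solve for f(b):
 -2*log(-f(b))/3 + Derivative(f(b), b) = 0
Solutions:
 -li(-f(b)) = C1 + 2*b/3


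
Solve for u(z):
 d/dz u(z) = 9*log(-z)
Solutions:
 u(z) = C1 + 9*z*log(-z) - 9*z


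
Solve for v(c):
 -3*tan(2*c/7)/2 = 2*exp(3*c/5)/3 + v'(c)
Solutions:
 v(c) = C1 - 10*exp(3*c/5)/9 + 21*log(cos(2*c/7))/4


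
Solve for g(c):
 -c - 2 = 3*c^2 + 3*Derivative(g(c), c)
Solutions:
 g(c) = C1 - c^3/3 - c^2/6 - 2*c/3


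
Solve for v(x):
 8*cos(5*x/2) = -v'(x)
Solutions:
 v(x) = C1 - 16*sin(5*x/2)/5


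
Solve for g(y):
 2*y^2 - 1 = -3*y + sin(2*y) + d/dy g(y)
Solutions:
 g(y) = C1 + 2*y^3/3 + 3*y^2/2 - y + cos(2*y)/2


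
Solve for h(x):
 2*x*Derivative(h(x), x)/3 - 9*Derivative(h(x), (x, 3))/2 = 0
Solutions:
 h(x) = C1 + Integral(C2*airyai(2^(2/3)*x/3) + C3*airybi(2^(2/3)*x/3), x)


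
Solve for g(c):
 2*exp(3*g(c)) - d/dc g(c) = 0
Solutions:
 g(c) = log(-1/(C1 + 6*c))/3
 g(c) = log((-1/(C1 + 2*c))^(1/3)*(-3^(2/3) - 3*3^(1/6)*I)/6)
 g(c) = log((-1/(C1 + 2*c))^(1/3)*(-3^(2/3) + 3*3^(1/6)*I)/6)


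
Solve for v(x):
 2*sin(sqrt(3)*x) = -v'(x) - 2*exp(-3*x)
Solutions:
 v(x) = C1 + 2*sqrt(3)*cos(sqrt(3)*x)/3 + 2*exp(-3*x)/3


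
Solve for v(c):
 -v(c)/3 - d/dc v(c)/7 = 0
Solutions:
 v(c) = C1*exp(-7*c/3)


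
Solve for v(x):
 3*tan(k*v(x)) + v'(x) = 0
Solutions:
 v(x) = Piecewise((-asin(exp(C1*k - 3*k*x))/k + pi/k, Ne(k, 0)), (nan, True))
 v(x) = Piecewise((asin(exp(C1*k - 3*k*x))/k, Ne(k, 0)), (nan, True))


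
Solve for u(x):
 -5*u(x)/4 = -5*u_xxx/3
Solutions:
 u(x) = C3*exp(6^(1/3)*x/2) + (C1*sin(2^(1/3)*3^(5/6)*x/4) + C2*cos(2^(1/3)*3^(5/6)*x/4))*exp(-6^(1/3)*x/4)


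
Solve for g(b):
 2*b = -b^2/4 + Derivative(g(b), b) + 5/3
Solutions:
 g(b) = C1 + b^3/12 + b^2 - 5*b/3


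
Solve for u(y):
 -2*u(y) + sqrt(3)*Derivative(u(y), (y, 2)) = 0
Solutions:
 u(y) = C1*exp(-sqrt(2)*3^(3/4)*y/3) + C2*exp(sqrt(2)*3^(3/4)*y/3)


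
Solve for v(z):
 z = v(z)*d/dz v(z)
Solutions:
 v(z) = -sqrt(C1 + z^2)
 v(z) = sqrt(C1 + z^2)


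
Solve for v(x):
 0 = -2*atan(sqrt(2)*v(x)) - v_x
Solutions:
 Integral(1/atan(sqrt(2)*_y), (_y, v(x))) = C1 - 2*x


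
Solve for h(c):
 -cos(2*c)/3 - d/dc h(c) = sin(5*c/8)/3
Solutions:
 h(c) = C1 - sin(2*c)/6 + 8*cos(5*c/8)/15


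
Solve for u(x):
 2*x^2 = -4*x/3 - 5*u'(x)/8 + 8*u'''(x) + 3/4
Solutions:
 u(x) = C1 + C2*exp(-sqrt(5)*x/8) + C3*exp(sqrt(5)*x/8) - 16*x^3/15 - 16*x^2/15 - 2018*x/25


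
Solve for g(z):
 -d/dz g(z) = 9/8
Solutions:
 g(z) = C1 - 9*z/8


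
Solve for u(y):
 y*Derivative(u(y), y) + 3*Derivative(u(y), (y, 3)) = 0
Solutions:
 u(y) = C1 + Integral(C2*airyai(-3^(2/3)*y/3) + C3*airybi(-3^(2/3)*y/3), y)


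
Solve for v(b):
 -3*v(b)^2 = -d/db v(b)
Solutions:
 v(b) = -1/(C1 + 3*b)


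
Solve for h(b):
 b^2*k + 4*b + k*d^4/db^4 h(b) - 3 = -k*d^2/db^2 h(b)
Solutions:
 h(b) = C1 + C2*b + C3*exp(-I*b) + C4*exp(I*b) - b^4/12 - 2*b^3/(3*k) + b^2*(1 + 3/(2*k))


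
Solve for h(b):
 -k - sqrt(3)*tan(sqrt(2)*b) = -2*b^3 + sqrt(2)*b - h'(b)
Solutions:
 h(b) = C1 - b^4/2 + sqrt(2)*b^2/2 + b*k - sqrt(6)*log(cos(sqrt(2)*b))/2


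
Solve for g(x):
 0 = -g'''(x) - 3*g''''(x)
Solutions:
 g(x) = C1 + C2*x + C3*x^2 + C4*exp(-x/3)


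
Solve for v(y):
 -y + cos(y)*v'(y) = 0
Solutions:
 v(y) = C1 + Integral(y/cos(y), y)


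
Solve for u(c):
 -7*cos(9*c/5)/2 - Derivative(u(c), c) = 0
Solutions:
 u(c) = C1 - 35*sin(9*c/5)/18


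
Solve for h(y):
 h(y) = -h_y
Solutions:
 h(y) = C1*exp(-y)


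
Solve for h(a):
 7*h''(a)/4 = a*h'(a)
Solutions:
 h(a) = C1 + C2*erfi(sqrt(14)*a/7)


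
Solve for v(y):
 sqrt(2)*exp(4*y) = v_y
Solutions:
 v(y) = C1 + sqrt(2)*exp(4*y)/4


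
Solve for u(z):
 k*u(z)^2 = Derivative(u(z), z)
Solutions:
 u(z) = -1/(C1 + k*z)


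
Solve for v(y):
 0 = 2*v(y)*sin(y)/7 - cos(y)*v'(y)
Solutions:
 v(y) = C1/cos(y)^(2/7)


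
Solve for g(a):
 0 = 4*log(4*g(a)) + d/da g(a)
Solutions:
 Integral(1/(log(_y) + 2*log(2)), (_y, g(a)))/4 = C1 - a


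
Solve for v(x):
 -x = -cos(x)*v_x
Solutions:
 v(x) = C1 + Integral(x/cos(x), x)


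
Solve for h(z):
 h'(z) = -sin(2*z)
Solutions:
 h(z) = C1 + cos(2*z)/2


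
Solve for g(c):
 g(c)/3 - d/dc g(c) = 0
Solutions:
 g(c) = C1*exp(c/3)


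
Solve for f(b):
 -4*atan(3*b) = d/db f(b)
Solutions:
 f(b) = C1 - 4*b*atan(3*b) + 2*log(9*b^2 + 1)/3


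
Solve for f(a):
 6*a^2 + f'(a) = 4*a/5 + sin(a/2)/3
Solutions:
 f(a) = C1 - 2*a^3 + 2*a^2/5 - 2*cos(a/2)/3


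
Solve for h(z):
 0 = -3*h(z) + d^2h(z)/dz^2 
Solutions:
 h(z) = C1*exp(-sqrt(3)*z) + C2*exp(sqrt(3)*z)


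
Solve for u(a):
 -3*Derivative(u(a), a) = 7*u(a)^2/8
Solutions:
 u(a) = 24/(C1 + 7*a)


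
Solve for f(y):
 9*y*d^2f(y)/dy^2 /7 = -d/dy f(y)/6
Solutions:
 f(y) = C1 + C2*y^(47/54)


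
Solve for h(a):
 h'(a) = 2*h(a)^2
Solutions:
 h(a) = -1/(C1 + 2*a)


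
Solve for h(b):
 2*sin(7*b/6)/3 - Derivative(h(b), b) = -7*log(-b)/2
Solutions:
 h(b) = C1 + 7*b*log(-b)/2 - 7*b/2 - 4*cos(7*b/6)/7


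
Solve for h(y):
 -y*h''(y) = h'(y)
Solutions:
 h(y) = C1 + C2*log(y)


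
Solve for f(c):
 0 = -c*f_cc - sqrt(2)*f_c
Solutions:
 f(c) = C1 + C2*c^(1 - sqrt(2))


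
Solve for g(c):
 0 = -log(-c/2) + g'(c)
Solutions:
 g(c) = C1 + c*log(-c) + c*(-1 - log(2))


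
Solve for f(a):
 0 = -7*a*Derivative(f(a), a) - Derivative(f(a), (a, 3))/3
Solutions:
 f(a) = C1 + Integral(C2*airyai(-21^(1/3)*a) + C3*airybi(-21^(1/3)*a), a)


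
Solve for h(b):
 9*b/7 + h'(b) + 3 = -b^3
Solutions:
 h(b) = C1 - b^4/4 - 9*b^2/14 - 3*b


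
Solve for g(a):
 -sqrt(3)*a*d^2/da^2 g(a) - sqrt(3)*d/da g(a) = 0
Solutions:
 g(a) = C1 + C2*log(a)


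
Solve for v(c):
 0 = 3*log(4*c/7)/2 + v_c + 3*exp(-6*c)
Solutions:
 v(c) = C1 - 3*c*log(c)/2 + c*(-3*log(2) + 3/2 + 3*log(7)/2) + exp(-6*c)/2


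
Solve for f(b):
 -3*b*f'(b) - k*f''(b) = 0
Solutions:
 f(b) = C1 + C2*sqrt(k)*erf(sqrt(6)*b*sqrt(1/k)/2)


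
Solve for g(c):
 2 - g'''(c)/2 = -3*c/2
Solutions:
 g(c) = C1 + C2*c + C3*c^2 + c^4/8 + 2*c^3/3


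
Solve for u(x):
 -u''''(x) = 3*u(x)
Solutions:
 u(x) = (C1*sin(sqrt(2)*3^(1/4)*x/2) + C2*cos(sqrt(2)*3^(1/4)*x/2))*exp(-sqrt(2)*3^(1/4)*x/2) + (C3*sin(sqrt(2)*3^(1/4)*x/2) + C4*cos(sqrt(2)*3^(1/4)*x/2))*exp(sqrt(2)*3^(1/4)*x/2)


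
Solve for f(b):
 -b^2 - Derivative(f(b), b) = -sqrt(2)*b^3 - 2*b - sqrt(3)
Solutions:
 f(b) = C1 + sqrt(2)*b^4/4 - b^3/3 + b^2 + sqrt(3)*b


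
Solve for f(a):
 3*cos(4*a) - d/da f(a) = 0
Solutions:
 f(a) = C1 + 3*sin(4*a)/4


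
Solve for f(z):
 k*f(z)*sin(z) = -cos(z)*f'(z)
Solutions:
 f(z) = C1*exp(k*log(cos(z)))


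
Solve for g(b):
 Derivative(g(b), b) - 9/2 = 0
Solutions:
 g(b) = C1 + 9*b/2


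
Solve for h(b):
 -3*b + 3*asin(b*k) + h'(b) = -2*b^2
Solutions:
 h(b) = C1 - 2*b^3/3 + 3*b^2/2 - 3*Piecewise((b*asin(b*k) + sqrt(-b^2*k^2 + 1)/k, Ne(k, 0)), (0, True))


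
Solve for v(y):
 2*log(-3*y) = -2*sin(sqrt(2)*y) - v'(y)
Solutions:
 v(y) = C1 - 2*y*log(-y) - 2*y*log(3) + 2*y + sqrt(2)*cos(sqrt(2)*y)


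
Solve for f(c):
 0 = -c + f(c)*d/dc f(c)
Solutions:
 f(c) = -sqrt(C1 + c^2)
 f(c) = sqrt(C1 + c^2)


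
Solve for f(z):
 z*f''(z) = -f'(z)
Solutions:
 f(z) = C1 + C2*log(z)


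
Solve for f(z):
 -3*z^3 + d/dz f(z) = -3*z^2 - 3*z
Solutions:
 f(z) = C1 + 3*z^4/4 - z^3 - 3*z^2/2


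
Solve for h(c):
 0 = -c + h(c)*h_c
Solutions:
 h(c) = -sqrt(C1 + c^2)
 h(c) = sqrt(C1 + c^2)


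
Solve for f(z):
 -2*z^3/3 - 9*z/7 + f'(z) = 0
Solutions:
 f(z) = C1 + z^4/6 + 9*z^2/14


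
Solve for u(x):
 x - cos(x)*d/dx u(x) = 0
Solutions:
 u(x) = C1 + Integral(x/cos(x), x)


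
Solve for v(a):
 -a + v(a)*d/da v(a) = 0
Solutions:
 v(a) = -sqrt(C1 + a^2)
 v(a) = sqrt(C1 + a^2)


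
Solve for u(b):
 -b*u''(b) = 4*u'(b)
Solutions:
 u(b) = C1 + C2/b^3


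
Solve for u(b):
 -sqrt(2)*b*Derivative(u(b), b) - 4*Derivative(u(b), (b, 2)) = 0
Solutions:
 u(b) = C1 + C2*erf(2^(3/4)*b/4)


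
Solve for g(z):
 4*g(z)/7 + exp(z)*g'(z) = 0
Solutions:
 g(z) = C1*exp(4*exp(-z)/7)


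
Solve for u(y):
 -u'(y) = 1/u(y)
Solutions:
 u(y) = -sqrt(C1 - 2*y)
 u(y) = sqrt(C1 - 2*y)


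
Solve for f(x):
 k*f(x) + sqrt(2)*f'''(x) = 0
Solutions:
 f(x) = C1*exp(2^(5/6)*x*(-k)^(1/3)/2) + C2*exp(2^(5/6)*x*(-k)^(1/3)*(-1 + sqrt(3)*I)/4) + C3*exp(-2^(5/6)*x*(-k)^(1/3)*(1 + sqrt(3)*I)/4)


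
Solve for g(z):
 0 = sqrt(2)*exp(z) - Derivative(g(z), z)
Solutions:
 g(z) = C1 + sqrt(2)*exp(z)


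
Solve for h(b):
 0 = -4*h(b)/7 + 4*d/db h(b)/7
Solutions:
 h(b) = C1*exp(b)


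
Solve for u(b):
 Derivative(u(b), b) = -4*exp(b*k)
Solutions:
 u(b) = C1 - 4*exp(b*k)/k


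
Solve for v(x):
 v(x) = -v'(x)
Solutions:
 v(x) = C1*exp(-x)


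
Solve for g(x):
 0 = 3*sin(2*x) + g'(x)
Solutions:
 g(x) = C1 + 3*cos(2*x)/2


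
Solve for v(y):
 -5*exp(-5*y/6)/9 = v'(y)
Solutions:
 v(y) = C1 + 2*exp(-5*y/6)/3


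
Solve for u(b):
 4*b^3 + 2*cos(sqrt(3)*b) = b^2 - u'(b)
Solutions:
 u(b) = C1 - b^4 + b^3/3 - 2*sqrt(3)*sin(sqrt(3)*b)/3


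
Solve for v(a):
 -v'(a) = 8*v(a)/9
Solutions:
 v(a) = C1*exp(-8*a/9)


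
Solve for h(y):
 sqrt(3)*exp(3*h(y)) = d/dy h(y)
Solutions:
 h(y) = log(-1/(C1 + 3*sqrt(3)*y))/3
 h(y) = log((-1/(C1 + sqrt(3)*y))^(1/3)*(-3^(2/3) - 3*3^(1/6)*I)/6)
 h(y) = log((-1/(C1 + sqrt(3)*y))^(1/3)*(-3^(2/3) + 3*3^(1/6)*I)/6)


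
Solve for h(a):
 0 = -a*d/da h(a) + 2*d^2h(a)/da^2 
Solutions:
 h(a) = C1 + C2*erfi(a/2)


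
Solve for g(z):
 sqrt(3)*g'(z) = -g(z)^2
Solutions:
 g(z) = 3/(C1 + sqrt(3)*z)


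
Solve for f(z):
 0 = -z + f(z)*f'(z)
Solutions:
 f(z) = -sqrt(C1 + z^2)
 f(z) = sqrt(C1 + z^2)


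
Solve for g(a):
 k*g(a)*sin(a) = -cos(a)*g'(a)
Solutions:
 g(a) = C1*exp(k*log(cos(a)))


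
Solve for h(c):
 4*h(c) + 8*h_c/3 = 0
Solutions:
 h(c) = C1*exp(-3*c/2)


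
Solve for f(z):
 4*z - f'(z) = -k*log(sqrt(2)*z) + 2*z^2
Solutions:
 f(z) = C1 + k*z*log(z) - k*z + k*z*log(2)/2 - 2*z^3/3 + 2*z^2


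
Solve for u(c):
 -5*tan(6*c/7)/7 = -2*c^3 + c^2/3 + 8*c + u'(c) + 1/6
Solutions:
 u(c) = C1 + c^4/2 - c^3/9 - 4*c^2 - c/6 + 5*log(cos(6*c/7))/6


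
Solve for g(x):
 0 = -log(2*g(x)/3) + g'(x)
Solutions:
 -Integral(1/(log(_y) - log(3) + log(2)), (_y, g(x))) = C1 - x


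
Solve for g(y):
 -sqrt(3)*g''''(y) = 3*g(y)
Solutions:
 g(y) = (C1*sin(sqrt(2)*3^(1/8)*y/2) + C2*cos(sqrt(2)*3^(1/8)*y/2))*exp(-sqrt(2)*3^(1/8)*y/2) + (C3*sin(sqrt(2)*3^(1/8)*y/2) + C4*cos(sqrt(2)*3^(1/8)*y/2))*exp(sqrt(2)*3^(1/8)*y/2)


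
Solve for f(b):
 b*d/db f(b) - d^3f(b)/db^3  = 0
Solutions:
 f(b) = C1 + Integral(C2*airyai(b) + C3*airybi(b), b)


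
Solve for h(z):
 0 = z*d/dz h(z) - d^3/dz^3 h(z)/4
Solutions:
 h(z) = C1 + Integral(C2*airyai(2^(2/3)*z) + C3*airybi(2^(2/3)*z), z)


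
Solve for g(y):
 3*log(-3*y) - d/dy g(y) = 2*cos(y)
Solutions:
 g(y) = C1 + 3*y*log(-y) - 3*y + 3*y*log(3) - 2*sin(y)


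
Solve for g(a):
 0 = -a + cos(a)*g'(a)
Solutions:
 g(a) = C1 + Integral(a/cos(a), a)


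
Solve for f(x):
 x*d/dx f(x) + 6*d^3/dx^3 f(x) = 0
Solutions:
 f(x) = C1 + Integral(C2*airyai(-6^(2/3)*x/6) + C3*airybi(-6^(2/3)*x/6), x)


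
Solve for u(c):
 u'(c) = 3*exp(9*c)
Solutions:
 u(c) = C1 + exp(9*c)/3


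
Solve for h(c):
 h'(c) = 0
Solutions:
 h(c) = C1


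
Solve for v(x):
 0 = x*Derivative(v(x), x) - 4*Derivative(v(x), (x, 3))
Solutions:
 v(x) = C1 + Integral(C2*airyai(2^(1/3)*x/2) + C3*airybi(2^(1/3)*x/2), x)


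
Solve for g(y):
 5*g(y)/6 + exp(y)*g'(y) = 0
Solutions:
 g(y) = C1*exp(5*exp(-y)/6)


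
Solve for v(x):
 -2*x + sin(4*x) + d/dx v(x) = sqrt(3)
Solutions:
 v(x) = C1 + x^2 + sqrt(3)*x + cos(4*x)/4


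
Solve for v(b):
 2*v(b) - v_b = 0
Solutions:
 v(b) = C1*exp(2*b)


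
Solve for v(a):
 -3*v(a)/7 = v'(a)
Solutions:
 v(a) = C1*exp(-3*a/7)


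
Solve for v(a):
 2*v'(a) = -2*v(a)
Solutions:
 v(a) = C1*exp(-a)


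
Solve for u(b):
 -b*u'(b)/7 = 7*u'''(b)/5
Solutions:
 u(b) = C1 + Integral(C2*airyai(-35^(1/3)*b/7) + C3*airybi(-35^(1/3)*b/7), b)


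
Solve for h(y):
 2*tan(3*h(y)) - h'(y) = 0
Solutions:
 h(y) = -asin(C1*exp(6*y))/3 + pi/3
 h(y) = asin(C1*exp(6*y))/3


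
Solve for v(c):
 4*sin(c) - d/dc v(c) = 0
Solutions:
 v(c) = C1 - 4*cos(c)


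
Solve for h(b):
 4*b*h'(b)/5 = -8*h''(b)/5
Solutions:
 h(b) = C1 + C2*erf(b/2)


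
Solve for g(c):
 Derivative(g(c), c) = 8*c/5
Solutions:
 g(c) = C1 + 4*c^2/5


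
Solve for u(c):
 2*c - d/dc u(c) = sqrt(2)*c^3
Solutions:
 u(c) = C1 - sqrt(2)*c^4/4 + c^2


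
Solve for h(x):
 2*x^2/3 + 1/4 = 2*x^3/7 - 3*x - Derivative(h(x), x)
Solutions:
 h(x) = C1 + x^4/14 - 2*x^3/9 - 3*x^2/2 - x/4


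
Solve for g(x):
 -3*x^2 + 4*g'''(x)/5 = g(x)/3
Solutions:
 g(x) = C3*exp(90^(1/3)*x/6) - 9*x^2 + (C1*sin(10^(1/3)*3^(1/6)*x/4) + C2*cos(10^(1/3)*3^(1/6)*x/4))*exp(-90^(1/3)*x/12)


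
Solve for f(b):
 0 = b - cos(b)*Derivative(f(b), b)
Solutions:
 f(b) = C1 + Integral(b/cos(b), b)


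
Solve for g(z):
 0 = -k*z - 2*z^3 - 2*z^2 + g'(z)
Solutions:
 g(z) = C1 + k*z^2/2 + z^4/2 + 2*z^3/3


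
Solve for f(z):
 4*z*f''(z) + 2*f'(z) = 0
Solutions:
 f(z) = C1 + C2*sqrt(z)


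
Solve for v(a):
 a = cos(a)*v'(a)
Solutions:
 v(a) = C1 + Integral(a/cos(a), a)


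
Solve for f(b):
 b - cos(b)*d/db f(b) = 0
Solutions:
 f(b) = C1 + Integral(b/cos(b), b)


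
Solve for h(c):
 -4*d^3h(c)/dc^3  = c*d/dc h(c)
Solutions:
 h(c) = C1 + Integral(C2*airyai(-2^(1/3)*c/2) + C3*airybi(-2^(1/3)*c/2), c)


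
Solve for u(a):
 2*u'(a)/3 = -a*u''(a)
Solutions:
 u(a) = C1 + C2*a^(1/3)


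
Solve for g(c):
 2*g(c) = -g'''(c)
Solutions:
 g(c) = C3*exp(-2^(1/3)*c) + (C1*sin(2^(1/3)*sqrt(3)*c/2) + C2*cos(2^(1/3)*sqrt(3)*c/2))*exp(2^(1/3)*c/2)


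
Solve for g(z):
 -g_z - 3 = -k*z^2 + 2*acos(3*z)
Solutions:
 g(z) = C1 + k*z^3/3 - 2*z*acos(3*z) - 3*z + 2*sqrt(1 - 9*z^2)/3


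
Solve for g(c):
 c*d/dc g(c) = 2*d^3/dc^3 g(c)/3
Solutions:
 g(c) = C1 + Integral(C2*airyai(2^(2/3)*3^(1/3)*c/2) + C3*airybi(2^(2/3)*3^(1/3)*c/2), c)


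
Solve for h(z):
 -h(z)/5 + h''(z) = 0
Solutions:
 h(z) = C1*exp(-sqrt(5)*z/5) + C2*exp(sqrt(5)*z/5)


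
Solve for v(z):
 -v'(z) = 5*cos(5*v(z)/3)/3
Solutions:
 5*z/3 - 3*log(sin(5*v(z)/3) - 1)/10 + 3*log(sin(5*v(z)/3) + 1)/10 = C1


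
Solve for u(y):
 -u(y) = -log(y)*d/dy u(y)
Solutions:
 u(y) = C1*exp(li(y))


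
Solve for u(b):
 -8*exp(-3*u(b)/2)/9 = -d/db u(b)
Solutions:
 u(b) = 2*log(C1 + 4*b/3)/3
 u(b) = 2*log((-6^(2/3) - 3*2^(2/3)*3^(1/6)*I)*(C1 + 8*b)^(1/3)/12)
 u(b) = 2*log((-6^(2/3) + 3*2^(2/3)*3^(1/6)*I)*(C1 + 8*b)^(1/3)/12)


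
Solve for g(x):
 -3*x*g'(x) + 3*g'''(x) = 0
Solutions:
 g(x) = C1 + Integral(C2*airyai(x) + C3*airybi(x), x)


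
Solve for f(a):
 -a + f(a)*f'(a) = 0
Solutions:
 f(a) = -sqrt(C1 + a^2)
 f(a) = sqrt(C1 + a^2)


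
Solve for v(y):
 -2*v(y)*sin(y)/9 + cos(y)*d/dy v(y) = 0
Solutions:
 v(y) = C1/cos(y)^(2/9)


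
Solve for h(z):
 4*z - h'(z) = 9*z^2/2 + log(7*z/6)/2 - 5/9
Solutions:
 h(z) = C1 - 3*z^3/2 + 2*z^2 - z*log(z)/2 + z*log(sqrt(42)/7) + 19*z/18


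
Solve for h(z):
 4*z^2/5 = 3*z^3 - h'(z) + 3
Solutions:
 h(z) = C1 + 3*z^4/4 - 4*z^3/15 + 3*z


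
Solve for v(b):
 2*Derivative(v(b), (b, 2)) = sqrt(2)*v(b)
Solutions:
 v(b) = C1*exp(-2^(3/4)*b/2) + C2*exp(2^(3/4)*b/2)


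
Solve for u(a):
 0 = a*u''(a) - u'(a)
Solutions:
 u(a) = C1 + C2*a^2


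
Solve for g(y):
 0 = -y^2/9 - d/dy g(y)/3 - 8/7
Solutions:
 g(y) = C1 - y^3/9 - 24*y/7


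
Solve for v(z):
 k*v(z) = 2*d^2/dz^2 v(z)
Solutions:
 v(z) = C1*exp(-sqrt(2)*sqrt(k)*z/2) + C2*exp(sqrt(2)*sqrt(k)*z/2)


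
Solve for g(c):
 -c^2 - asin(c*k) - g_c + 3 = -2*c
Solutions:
 g(c) = C1 - c^3/3 + c^2 + 3*c - Piecewise((c*asin(c*k) + sqrt(-c^2*k^2 + 1)/k, Ne(k, 0)), (0, True))


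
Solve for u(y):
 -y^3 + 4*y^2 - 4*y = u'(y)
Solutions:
 u(y) = C1 - y^4/4 + 4*y^3/3 - 2*y^2


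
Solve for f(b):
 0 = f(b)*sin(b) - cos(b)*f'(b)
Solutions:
 f(b) = C1/cos(b)


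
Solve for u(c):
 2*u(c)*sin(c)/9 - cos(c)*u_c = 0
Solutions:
 u(c) = C1/cos(c)^(2/9)


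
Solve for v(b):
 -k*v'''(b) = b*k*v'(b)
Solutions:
 v(b) = C1 + Integral(C2*airyai(-b) + C3*airybi(-b), b)


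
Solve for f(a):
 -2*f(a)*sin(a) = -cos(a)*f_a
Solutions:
 f(a) = C1/cos(a)^2


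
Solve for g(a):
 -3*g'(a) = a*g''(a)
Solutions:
 g(a) = C1 + C2/a^2


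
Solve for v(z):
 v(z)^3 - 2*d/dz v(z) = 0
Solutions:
 v(z) = -sqrt(-1/(C1 + z))
 v(z) = sqrt(-1/(C1 + z))


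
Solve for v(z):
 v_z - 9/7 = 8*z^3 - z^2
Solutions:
 v(z) = C1 + 2*z^4 - z^3/3 + 9*z/7


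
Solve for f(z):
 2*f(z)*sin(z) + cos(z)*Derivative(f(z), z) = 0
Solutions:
 f(z) = C1*cos(z)^2


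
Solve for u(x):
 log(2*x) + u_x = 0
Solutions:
 u(x) = C1 - x*log(x) - x*log(2) + x


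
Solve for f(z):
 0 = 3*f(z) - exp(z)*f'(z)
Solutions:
 f(z) = C1*exp(-3*exp(-z))


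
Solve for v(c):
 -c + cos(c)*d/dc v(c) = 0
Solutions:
 v(c) = C1 + Integral(c/cos(c), c)


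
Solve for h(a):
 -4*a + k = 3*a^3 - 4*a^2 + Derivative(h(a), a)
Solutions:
 h(a) = C1 - 3*a^4/4 + 4*a^3/3 - 2*a^2 + a*k


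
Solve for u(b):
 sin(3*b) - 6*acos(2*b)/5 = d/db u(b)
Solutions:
 u(b) = C1 - 6*b*acos(2*b)/5 + 3*sqrt(1 - 4*b^2)/5 - cos(3*b)/3


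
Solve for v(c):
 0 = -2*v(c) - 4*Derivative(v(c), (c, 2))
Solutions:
 v(c) = C1*sin(sqrt(2)*c/2) + C2*cos(sqrt(2)*c/2)


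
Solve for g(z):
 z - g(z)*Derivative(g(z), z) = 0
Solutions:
 g(z) = -sqrt(C1 + z^2)
 g(z) = sqrt(C1 + z^2)


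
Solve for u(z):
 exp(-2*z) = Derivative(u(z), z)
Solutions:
 u(z) = C1 - exp(-2*z)/2


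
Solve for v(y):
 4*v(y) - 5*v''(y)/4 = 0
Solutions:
 v(y) = C1*exp(-4*sqrt(5)*y/5) + C2*exp(4*sqrt(5)*y/5)


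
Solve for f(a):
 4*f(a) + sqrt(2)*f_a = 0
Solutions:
 f(a) = C1*exp(-2*sqrt(2)*a)


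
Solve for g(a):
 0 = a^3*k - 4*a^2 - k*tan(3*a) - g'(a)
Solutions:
 g(a) = C1 + a^4*k/4 - 4*a^3/3 + k*log(cos(3*a))/3


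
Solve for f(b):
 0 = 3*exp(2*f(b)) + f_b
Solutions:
 f(b) = log(-sqrt(-1/(C1 - 3*b))) - log(2)/2
 f(b) = log(-1/(C1 - 3*b))/2 - log(2)/2


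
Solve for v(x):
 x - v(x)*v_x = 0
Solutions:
 v(x) = -sqrt(C1 + x^2)
 v(x) = sqrt(C1 + x^2)


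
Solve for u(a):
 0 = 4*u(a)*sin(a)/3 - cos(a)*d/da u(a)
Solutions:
 u(a) = C1/cos(a)^(4/3)


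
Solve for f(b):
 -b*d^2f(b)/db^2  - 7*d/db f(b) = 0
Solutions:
 f(b) = C1 + C2/b^6


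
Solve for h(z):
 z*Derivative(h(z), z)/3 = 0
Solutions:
 h(z) = C1


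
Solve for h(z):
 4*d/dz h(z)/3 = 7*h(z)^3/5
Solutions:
 h(z) = -sqrt(10)*sqrt(-1/(C1 + 21*z))
 h(z) = sqrt(10)*sqrt(-1/(C1 + 21*z))


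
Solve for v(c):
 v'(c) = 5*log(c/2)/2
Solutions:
 v(c) = C1 + 5*c*log(c)/2 - 5*c/2 - 5*c*log(2)/2


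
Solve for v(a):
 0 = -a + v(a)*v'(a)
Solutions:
 v(a) = -sqrt(C1 + a^2)
 v(a) = sqrt(C1 + a^2)


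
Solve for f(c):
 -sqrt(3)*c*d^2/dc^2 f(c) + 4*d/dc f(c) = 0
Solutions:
 f(c) = C1 + C2*c^(1 + 4*sqrt(3)/3)


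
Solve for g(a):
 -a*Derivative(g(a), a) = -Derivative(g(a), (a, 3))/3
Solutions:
 g(a) = C1 + Integral(C2*airyai(3^(1/3)*a) + C3*airybi(3^(1/3)*a), a)


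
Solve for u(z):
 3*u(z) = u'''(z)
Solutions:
 u(z) = C3*exp(3^(1/3)*z) + (C1*sin(3^(5/6)*z/2) + C2*cos(3^(5/6)*z/2))*exp(-3^(1/3)*z/2)


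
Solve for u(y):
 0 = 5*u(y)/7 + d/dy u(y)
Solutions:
 u(y) = C1*exp(-5*y/7)


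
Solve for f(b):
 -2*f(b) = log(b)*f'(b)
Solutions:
 f(b) = C1*exp(-2*li(b))


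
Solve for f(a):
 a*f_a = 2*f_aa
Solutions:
 f(a) = C1 + C2*erfi(a/2)


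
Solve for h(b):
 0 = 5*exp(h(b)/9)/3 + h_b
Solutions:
 h(b) = 9*log(1/(C1 + 5*b)) + 27*log(3)


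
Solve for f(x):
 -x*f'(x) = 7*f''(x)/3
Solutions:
 f(x) = C1 + C2*erf(sqrt(42)*x/14)


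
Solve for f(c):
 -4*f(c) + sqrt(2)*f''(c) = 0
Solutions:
 f(c) = C1*exp(-2^(3/4)*c) + C2*exp(2^(3/4)*c)


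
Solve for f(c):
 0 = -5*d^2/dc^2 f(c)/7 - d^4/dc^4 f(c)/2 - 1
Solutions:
 f(c) = C1 + C2*c + C3*sin(sqrt(70)*c/7) + C4*cos(sqrt(70)*c/7) - 7*c^2/10


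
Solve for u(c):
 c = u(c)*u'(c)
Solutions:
 u(c) = -sqrt(C1 + c^2)
 u(c) = sqrt(C1 + c^2)


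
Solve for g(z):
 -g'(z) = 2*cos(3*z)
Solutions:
 g(z) = C1 - 2*sin(3*z)/3


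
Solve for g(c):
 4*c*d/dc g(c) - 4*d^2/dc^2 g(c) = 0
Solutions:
 g(c) = C1 + C2*erfi(sqrt(2)*c/2)


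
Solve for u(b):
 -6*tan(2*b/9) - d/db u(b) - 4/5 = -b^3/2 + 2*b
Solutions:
 u(b) = C1 + b^4/8 - b^2 - 4*b/5 + 27*log(cos(2*b/9))


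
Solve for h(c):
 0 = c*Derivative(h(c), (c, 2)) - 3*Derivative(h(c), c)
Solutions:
 h(c) = C1 + C2*c^4


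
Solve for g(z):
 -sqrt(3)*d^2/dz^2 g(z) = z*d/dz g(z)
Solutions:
 g(z) = C1 + C2*erf(sqrt(2)*3^(3/4)*z/6)


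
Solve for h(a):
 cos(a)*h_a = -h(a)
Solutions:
 h(a) = C1*sqrt(sin(a) - 1)/sqrt(sin(a) + 1)


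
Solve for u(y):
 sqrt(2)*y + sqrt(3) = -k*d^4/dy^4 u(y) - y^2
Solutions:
 u(y) = C1 + C2*y + C3*y^2 + C4*y^3 - y^6/(360*k) - sqrt(2)*y^5/(120*k) - sqrt(3)*y^4/(24*k)


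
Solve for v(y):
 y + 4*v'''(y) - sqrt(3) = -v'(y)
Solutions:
 v(y) = C1 + C2*sin(y/2) + C3*cos(y/2) - y^2/2 + sqrt(3)*y


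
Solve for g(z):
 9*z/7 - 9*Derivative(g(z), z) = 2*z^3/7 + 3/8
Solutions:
 g(z) = C1 - z^4/126 + z^2/14 - z/24


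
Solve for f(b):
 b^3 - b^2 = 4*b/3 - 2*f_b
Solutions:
 f(b) = C1 - b^4/8 + b^3/6 + b^2/3


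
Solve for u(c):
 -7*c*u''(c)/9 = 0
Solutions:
 u(c) = C1 + C2*c


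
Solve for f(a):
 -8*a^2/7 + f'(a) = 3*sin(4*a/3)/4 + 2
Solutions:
 f(a) = C1 + 8*a^3/21 + 2*a - 9*cos(4*a/3)/16


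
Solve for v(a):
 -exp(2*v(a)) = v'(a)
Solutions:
 v(a) = log(-sqrt(-1/(C1 - a))) - log(2)/2
 v(a) = log(-1/(C1 - a))/2 - log(2)/2


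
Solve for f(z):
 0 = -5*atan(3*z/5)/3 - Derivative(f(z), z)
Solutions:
 f(z) = C1 - 5*z*atan(3*z/5)/3 + 25*log(9*z^2 + 25)/18


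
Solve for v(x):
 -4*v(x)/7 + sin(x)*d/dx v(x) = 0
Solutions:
 v(x) = C1*(cos(x) - 1)^(2/7)/(cos(x) + 1)^(2/7)


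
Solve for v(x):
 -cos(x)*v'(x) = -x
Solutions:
 v(x) = C1 + Integral(x/cos(x), x)


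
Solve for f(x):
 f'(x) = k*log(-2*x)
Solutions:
 f(x) = C1 + k*x*log(-x) + k*x*(-1 + log(2))


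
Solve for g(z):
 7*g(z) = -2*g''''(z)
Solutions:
 g(z) = (C1*sin(14^(1/4)*z/2) + C2*cos(14^(1/4)*z/2))*exp(-14^(1/4)*z/2) + (C3*sin(14^(1/4)*z/2) + C4*cos(14^(1/4)*z/2))*exp(14^(1/4)*z/2)


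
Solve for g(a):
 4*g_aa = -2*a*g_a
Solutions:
 g(a) = C1 + C2*erf(a/2)


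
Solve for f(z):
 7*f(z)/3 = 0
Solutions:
 f(z) = 0


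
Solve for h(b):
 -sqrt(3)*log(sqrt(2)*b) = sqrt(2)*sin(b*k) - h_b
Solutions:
 h(b) = C1 + sqrt(3)*b*(log(b) - 1) + sqrt(3)*b*log(2)/2 + sqrt(2)*Piecewise((-cos(b*k)/k, Ne(k, 0)), (0, True))


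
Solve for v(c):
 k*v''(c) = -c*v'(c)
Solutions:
 v(c) = C1 + C2*sqrt(k)*erf(sqrt(2)*c*sqrt(1/k)/2)


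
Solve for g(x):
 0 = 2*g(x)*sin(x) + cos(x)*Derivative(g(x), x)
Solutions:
 g(x) = C1*cos(x)^2


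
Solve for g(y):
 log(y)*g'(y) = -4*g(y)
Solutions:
 g(y) = C1*exp(-4*li(y))


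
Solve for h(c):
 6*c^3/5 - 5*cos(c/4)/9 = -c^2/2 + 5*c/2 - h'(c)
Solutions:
 h(c) = C1 - 3*c^4/10 - c^3/6 + 5*c^2/4 + 20*sin(c/4)/9


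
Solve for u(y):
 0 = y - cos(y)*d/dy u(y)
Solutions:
 u(y) = C1 + Integral(y/cos(y), y)


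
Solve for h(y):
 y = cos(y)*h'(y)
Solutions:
 h(y) = C1 + Integral(y/cos(y), y)


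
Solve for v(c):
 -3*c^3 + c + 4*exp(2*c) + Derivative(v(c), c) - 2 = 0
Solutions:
 v(c) = C1 + 3*c^4/4 - c^2/2 + 2*c - 2*exp(2*c)


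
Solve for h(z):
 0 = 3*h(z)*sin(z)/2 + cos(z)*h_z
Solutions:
 h(z) = C1*cos(z)^(3/2)


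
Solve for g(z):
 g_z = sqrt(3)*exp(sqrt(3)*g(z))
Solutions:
 g(z) = sqrt(3)*(2*log(-1/(C1 + sqrt(3)*z)) - log(3))/6


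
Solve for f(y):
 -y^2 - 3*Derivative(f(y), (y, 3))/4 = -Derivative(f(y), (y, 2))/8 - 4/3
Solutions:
 f(y) = C1 + C2*y + C3*exp(y/6) + 2*y^4/3 + 16*y^3 + 848*y^2/3


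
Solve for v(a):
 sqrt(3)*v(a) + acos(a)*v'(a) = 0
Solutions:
 v(a) = C1*exp(-sqrt(3)*Integral(1/acos(a), a))


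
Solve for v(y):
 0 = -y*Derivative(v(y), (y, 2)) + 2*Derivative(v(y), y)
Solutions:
 v(y) = C1 + C2*y^3


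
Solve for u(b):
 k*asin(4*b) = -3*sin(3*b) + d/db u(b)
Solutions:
 u(b) = C1 + k*(b*asin(4*b) + sqrt(1 - 16*b^2)/4) - cos(3*b)


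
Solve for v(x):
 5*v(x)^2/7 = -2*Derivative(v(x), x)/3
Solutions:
 v(x) = 14/(C1 + 15*x)


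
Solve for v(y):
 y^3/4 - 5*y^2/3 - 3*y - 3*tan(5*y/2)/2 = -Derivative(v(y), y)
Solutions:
 v(y) = C1 - y^4/16 + 5*y^3/9 + 3*y^2/2 - 3*log(cos(5*y/2))/5


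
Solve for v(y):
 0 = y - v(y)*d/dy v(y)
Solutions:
 v(y) = -sqrt(C1 + y^2)
 v(y) = sqrt(C1 + y^2)


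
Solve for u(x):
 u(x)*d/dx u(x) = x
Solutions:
 u(x) = -sqrt(C1 + x^2)
 u(x) = sqrt(C1 + x^2)


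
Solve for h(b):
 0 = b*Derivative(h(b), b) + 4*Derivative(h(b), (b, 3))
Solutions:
 h(b) = C1 + Integral(C2*airyai(-2^(1/3)*b/2) + C3*airybi(-2^(1/3)*b/2), b)


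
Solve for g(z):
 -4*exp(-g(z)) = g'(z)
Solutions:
 g(z) = log(C1 - 4*z)


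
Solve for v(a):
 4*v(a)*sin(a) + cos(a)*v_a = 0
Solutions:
 v(a) = C1*cos(a)^4


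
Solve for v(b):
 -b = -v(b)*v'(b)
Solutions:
 v(b) = -sqrt(C1 + b^2)
 v(b) = sqrt(C1 + b^2)


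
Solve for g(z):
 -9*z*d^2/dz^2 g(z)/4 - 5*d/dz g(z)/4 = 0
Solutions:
 g(z) = C1 + C2*z^(4/9)


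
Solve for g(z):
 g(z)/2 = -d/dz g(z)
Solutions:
 g(z) = C1*exp(-z/2)


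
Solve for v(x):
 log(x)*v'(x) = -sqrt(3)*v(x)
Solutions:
 v(x) = C1*exp(-sqrt(3)*li(x))


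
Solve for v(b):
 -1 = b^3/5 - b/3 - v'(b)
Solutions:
 v(b) = C1 + b^4/20 - b^2/6 + b


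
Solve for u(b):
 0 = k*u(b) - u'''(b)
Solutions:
 u(b) = C1*exp(b*k^(1/3)) + C2*exp(b*k^(1/3)*(-1 + sqrt(3)*I)/2) + C3*exp(-b*k^(1/3)*(1 + sqrt(3)*I)/2)


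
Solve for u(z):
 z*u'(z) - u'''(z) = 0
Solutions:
 u(z) = C1 + Integral(C2*airyai(z) + C3*airybi(z), z)


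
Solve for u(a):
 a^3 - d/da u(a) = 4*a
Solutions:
 u(a) = C1 + a^4/4 - 2*a^2


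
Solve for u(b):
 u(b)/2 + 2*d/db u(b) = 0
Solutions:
 u(b) = C1*exp(-b/4)


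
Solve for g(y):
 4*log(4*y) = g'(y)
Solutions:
 g(y) = C1 + 4*y*log(y) - 4*y + y*log(256)


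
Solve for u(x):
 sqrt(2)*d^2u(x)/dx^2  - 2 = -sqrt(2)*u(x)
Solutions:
 u(x) = C1*sin(x) + C2*cos(x) + sqrt(2)


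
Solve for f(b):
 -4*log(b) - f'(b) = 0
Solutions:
 f(b) = C1 - 4*b*log(b) + 4*b


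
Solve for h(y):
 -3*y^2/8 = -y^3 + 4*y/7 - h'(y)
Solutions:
 h(y) = C1 - y^4/4 + y^3/8 + 2*y^2/7


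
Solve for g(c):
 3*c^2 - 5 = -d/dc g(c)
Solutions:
 g(c) = C1 - c^3 + 5*c


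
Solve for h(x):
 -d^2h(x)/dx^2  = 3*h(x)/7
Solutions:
 h(x) = C1*sin(sqrt(21)*x/7) + C2*cos(sqrt(21)*x/7)


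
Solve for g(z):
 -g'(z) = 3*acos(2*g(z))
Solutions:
 Integral(1/acos(2*_y), (_y, g(z))) = C1 - 3*z


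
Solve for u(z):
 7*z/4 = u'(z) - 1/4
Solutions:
 u(z) = C1 + 7*z^2/8 + z/4


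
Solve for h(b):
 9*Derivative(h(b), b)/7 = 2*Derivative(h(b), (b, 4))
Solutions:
 h(b) = C1 + C4*exp(42^(2/3)*b/14) + (C2*sin(3*14^(2/3)*3^(1/6)*b/28) + C3*cos(3*14^(2/3)*3^(1/6)*b/28))*exp(-42^(2/3)*b/28)


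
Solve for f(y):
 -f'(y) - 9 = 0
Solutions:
 f(y) = C1 - 9*y


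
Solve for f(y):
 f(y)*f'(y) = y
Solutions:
 f(y) = -sqrt(C1 + y^2)
 f(y) = sqrt(C1 + y^2)


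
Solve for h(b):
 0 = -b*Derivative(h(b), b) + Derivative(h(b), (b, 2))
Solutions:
 h(b) = C1 + C2*erfi(sqrt(2)*b/2)


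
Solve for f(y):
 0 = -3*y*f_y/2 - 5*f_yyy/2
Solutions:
 f(y) = C1 + Integral(C2*airyai(-3^(1/3)*5^(2/3)*y/5) + C3*airybi(-3^(1/3)*5^(2/3)*y/5), y)


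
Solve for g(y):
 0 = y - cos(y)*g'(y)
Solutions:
 g(y) = C1 + Integral(y/cos(y), y)


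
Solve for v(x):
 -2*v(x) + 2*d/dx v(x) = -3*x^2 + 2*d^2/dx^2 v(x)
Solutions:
 v(x) = 3*x^2/2 + 3*x + (C1*sin(sqrt(3)*x/2) + C2*cos(sqrt(3)*x/2))*exp(x/2)


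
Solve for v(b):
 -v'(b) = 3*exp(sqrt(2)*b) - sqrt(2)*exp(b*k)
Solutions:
 v(b) = C1 - 3*sqrt(2)*exp(sqrt(2)*b)/2 + sqrt(2)*exp(b*k)/k


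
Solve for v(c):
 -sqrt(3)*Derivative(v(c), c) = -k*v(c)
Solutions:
 v(c) = C1*exp(sqrt(3)*c*k/3)


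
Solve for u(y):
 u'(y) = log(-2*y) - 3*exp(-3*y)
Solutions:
 u(y) = C1 + y*log(-y) + y*(-1 + log(2)) + exp(-3*y)


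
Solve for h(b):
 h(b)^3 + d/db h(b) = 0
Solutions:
 h(b) = -sqrt(2)*sqrt(-1/(C1 - b))/2
 h(b) = sqrt(2)*sqrt(-1/(C1 - b))/2


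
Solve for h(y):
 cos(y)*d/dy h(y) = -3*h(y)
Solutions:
 h(y) = C1*(sin(y) - 1)^(3/2)/(sin(y) + 1)^(3/2)


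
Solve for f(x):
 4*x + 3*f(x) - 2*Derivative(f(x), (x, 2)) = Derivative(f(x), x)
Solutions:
 f(x) = C1*exp(-3*x/2) + C2*exp(x) - 4*x/3 - 4/9


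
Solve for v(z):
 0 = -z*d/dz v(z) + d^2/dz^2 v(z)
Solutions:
 v(z) = C1 + C2*erfi(sqrt(2)*z/2)


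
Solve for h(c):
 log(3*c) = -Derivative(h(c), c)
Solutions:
 h(c) = C1 - c*log(c) - c*log(3) + c


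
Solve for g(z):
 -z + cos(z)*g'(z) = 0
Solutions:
 g(z) = C1 + Integral(z/cos(z), z)


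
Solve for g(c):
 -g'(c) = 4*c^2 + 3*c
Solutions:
 g(c) = C1 - 4*c^3/3 - 3*c^2/2


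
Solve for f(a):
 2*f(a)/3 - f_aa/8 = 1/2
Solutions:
 f(a) = C1*exp(-4*sqrt(3)*a/3) + C2*exp(4*sqrt(3)*a/3) + 3/4


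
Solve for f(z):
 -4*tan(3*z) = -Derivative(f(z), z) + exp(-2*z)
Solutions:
 f(z) = C1 + 2*log(tan(3*z)^2 + 1)/3 - exp(-2*z)/2


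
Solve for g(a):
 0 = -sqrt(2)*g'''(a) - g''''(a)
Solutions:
 g(a) = C1 + C2*a + C3*a^2 + C4*exp(-sqrt(2)*a)


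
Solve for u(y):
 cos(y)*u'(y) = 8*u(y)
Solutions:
 u(y) = C1*(sin(y)^4 + 4*sin(y)^3 + 6*sin(y)^2 + 4*sin(y) + 1)/(sin(y)^4 - 4*sin(y)^3 + 6*sin(y)^2 - 4*sin(y) + 1)


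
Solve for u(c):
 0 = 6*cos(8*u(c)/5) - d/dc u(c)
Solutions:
 -6*c - 5*log(sin(8*u(c)/5) - 1)/16 + 5*log(sin(8*u(c)/5) + 1)/16 = C1


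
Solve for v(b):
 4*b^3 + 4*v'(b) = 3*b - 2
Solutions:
 v(b) = C1 - b^4/4 + 3*b^2/8 - b/2


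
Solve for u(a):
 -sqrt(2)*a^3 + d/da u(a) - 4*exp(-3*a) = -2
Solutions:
 u(a) = C1 + sqrt(2)*a^4/4 - 2*a - 4*exp(-3*a)/3


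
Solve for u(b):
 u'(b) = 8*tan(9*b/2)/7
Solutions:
 u(b) = C1 - 16*log(cos(9*b/2))/63


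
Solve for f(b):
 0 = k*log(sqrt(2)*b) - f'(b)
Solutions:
 f(b) = C1 + b*k*log(b) - b*k + b*k*log(2)/2


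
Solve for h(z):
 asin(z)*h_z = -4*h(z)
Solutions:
 h(z) = C1*exp(-4*Integral(1/asin(z), z))


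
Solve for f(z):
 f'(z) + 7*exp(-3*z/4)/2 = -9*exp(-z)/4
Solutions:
 f(z) = C1 + 9*exp(-z)/4 + 14*exp(-3*z/4)/3


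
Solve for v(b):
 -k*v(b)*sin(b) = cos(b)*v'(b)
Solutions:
 v(b) = C1*exp(k*log(cos(b)))


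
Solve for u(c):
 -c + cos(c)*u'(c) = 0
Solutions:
 u(c) = C1 + Integral(c/cos(c), c)


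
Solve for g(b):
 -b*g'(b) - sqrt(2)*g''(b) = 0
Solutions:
 g(b) = C1 + C2*erf(2^(1/4)*b/2)


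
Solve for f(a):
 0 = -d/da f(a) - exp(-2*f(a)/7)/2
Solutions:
 f(a) = 7*log(-sqrt(C1 - a)) - 7*log(7)/2
 f(a) = 7*log(C1 - a/7)/2


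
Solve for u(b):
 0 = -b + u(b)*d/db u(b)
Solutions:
 u(b) = -sqrt(C1 + b^2)
 u(b) = sqrt(C1 + b^2)


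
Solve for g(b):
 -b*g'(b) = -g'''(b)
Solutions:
 g(b) = C1 + Integral(C2*airyai(b) + C3*airybi(b), b)


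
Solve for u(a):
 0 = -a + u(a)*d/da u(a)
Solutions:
 u(a) = -sqrt(C1 + a^2)
 u(a) = sqrt(C1 + a^2)


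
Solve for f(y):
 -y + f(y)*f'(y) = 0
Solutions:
 f(y) = -sqrt(C1 + y^2)
 f(y) = sqrt(C1 + y^2)


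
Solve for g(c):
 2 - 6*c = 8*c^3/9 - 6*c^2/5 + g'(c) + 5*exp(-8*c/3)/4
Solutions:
 g(c) = C1 - 2*c^4/9 + 2*c^3/5 - 3*c^2 + 2*c + 15*exp(-8*c/3)/32


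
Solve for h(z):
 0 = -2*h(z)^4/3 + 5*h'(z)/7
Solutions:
 h(z) = 5^(1/3)*(-1/(C1 + 14*z))^(1/3)
 h(z) = 5^(1/3)*(-1/(C1 + 14*z))^(1/3)*(-1 - sqrt(3)*I)/2
 h(z) = 5^(1/3)*(-1/(C1 + 14*z))^(1/3)*(-1 + sqrt(3)*I)/2


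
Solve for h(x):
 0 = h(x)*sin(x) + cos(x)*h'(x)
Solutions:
 h(x) = C1*cos(x)


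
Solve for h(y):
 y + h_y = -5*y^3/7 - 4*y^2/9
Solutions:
 h(y) = C1 - 5*y^4/28 - 4*y^3/27 - y^2/2


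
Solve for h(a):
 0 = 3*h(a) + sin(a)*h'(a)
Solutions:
 h(a) = C1*(cos(a) + 1)^(3/2)/(cos(a) - 1)^(3/2)


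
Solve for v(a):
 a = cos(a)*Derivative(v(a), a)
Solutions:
 v(a) = C1 + Integral(a/cos(a), a)


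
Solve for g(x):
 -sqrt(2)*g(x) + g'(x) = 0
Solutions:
 g(x) = C1*exp(sqrt(2)*x)


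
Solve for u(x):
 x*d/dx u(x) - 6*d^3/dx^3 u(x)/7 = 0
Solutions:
 u(x) = C1 + Integral(C2*airyai(6^(2/3)*7^(1/3)*x/6) + C3*airybi(6^(2/3)*7^(1/3)*x/6), x)


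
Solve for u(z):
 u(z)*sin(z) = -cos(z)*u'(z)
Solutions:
 u(z) = C1*cos(z)


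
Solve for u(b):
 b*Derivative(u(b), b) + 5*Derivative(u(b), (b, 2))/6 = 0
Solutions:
 u(b) = C1 + C2*erf(sqrt(15)*b/5)


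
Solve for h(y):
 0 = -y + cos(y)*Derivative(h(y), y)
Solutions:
 h(y) = C1 + Integral(y/cos(y), y)


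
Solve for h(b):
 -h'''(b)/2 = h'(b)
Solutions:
 h(b) = C1 + C2*sin(sqrt(2)*b) + C3*cos(sqrt(2)*b)


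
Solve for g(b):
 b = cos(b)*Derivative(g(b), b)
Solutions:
 g(b) = C1 + Integral(b/cos(b), b)


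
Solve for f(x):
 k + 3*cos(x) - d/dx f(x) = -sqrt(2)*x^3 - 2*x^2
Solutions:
 f(x) = C1 + k*x + sqrt(2)*x^4/4 + 2*x^3/3 + 3*sin(x)


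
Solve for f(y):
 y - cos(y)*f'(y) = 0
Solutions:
 f(y) = C1 + Integral(y/cos(y), y)


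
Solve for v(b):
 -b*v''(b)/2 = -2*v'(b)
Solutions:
 v(b) = C1 + C2*b^5


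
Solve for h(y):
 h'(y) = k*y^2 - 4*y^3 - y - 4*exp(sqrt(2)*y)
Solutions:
 h(y) = C1 + k*y^3/3 - y^4 - y^2/2 - 2*sqrt(2)*exp(sqrt(2)*y)


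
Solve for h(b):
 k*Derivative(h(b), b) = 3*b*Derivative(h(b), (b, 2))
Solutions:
 h(b) = C1 + b^(re(k)/3 + 1)*(C2*sin(log(b)*Abs(im(k))/3) + C3*cos(log(b)*im(k)/3))


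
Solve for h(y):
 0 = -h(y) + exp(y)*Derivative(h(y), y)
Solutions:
 h(y) = C1*exp(-exp(-y))


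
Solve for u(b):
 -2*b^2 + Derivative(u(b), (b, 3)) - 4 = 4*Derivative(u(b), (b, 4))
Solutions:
 u(b) = C1 + C2*b + C3*b^2 + C4*exp(b/4) + b^5/30 + 2*b^4/3 + 34*b^3/3


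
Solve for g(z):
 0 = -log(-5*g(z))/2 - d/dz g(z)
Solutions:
 2*Integral(1/(log(-_y) + log(5)), (_y, g(z))) = C1 - z


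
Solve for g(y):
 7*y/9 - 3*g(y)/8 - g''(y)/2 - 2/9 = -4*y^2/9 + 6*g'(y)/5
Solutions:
 g(y) = C1*exp(y*(-12 + sqrt(69))/10) + C2*exp(-y*(sqrt(69) + 12)/10) + 32*y^2/27 - 248*y/45 + 28112/2025


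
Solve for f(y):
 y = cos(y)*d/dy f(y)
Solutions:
 f(y) = C1 + Integral(y/cos(y), y)


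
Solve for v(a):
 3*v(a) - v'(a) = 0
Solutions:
 v(a) = C1*exp(3*a)


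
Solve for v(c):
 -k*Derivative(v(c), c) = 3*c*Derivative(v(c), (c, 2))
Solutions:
 v(c) = C1 + c^(1 - re(k)/3)*(C2*sin(log(c)*Abs(im(k))/3) + C3*cos(log(c)*im(k)/3))


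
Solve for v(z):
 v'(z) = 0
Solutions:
 v(z) = C1


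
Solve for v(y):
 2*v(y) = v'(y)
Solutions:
 v(y) = C1*exp(2*y)


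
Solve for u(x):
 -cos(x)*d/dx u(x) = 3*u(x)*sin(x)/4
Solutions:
 u(x) = C1*cos(x)^(3/4)


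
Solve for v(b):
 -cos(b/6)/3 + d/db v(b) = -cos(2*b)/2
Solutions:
 v(b) = C1 + 2*sin(b/6) - sin(2*b)/4


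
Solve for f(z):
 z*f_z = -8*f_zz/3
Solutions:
 f(z) = C1 + C2*erf(sqrt(3)*z/4)


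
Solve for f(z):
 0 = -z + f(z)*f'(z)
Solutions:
 f(z) = -sqrt(C1 + z^2)
 f(z) = sqrt(C1 + z^2)


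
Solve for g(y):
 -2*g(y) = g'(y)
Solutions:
 g(y) = C1*exp(-2*y)


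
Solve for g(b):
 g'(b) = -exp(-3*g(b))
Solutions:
 g(b) = log(C1 - 3*b)/3
 g(b) = log((-3^(1/3) - 3^(5/6)*I)*(C1 - b)^(1/3)/2)
 g(b) = log((-3^(1/3) + 3^(5/6)*I)*(C1 - b)^(1/3)/2)


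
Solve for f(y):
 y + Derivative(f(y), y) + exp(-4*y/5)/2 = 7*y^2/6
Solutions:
 f(y) = C1 + 7*y^3/18 - y^2/2 + 5*exp(-4*y/5)/8


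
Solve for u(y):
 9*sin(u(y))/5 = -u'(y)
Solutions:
 9*y/5 + log(cos(u(y)) - 1)/2 - log(cos(u(y)) + 1)/2 = C1


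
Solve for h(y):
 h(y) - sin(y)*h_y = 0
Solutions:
 h(y) = C1*sqrt(cos(y) - 1)/sqrt(cos(y) + 1)


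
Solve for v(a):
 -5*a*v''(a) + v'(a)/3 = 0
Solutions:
 v(a) = C1 + C2*a^(16/15)


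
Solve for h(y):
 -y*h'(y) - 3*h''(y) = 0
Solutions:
 h(y) = C1 + C2*erf(sqrt(6)*y/6)


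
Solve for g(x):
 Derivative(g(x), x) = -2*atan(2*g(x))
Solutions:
 Integral(1/atan(2*_y), (_y, g(x))) = C1 - 2*x


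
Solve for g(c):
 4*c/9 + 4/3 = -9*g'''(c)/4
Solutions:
 g(c) = C1 + C2*c + C3*c^2 - 2*c^4/243 - 8*c^3/81


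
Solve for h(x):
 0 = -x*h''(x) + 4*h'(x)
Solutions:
 h(x) = C1 + C2*x^5


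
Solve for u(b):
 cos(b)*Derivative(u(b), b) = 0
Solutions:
 u(b) = C1


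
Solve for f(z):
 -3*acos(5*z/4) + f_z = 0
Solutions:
 f(z) = C1 + 3*z*acos(5*z/4) - 3*sqrt(16 - 25*z^2)/5


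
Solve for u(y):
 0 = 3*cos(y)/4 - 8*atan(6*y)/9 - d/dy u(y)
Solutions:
 u(y) = C1 - 8*y*atan(6*y)/9 + 2*log(36*y^2 + 1)/27 + 3*sin(y)/4
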